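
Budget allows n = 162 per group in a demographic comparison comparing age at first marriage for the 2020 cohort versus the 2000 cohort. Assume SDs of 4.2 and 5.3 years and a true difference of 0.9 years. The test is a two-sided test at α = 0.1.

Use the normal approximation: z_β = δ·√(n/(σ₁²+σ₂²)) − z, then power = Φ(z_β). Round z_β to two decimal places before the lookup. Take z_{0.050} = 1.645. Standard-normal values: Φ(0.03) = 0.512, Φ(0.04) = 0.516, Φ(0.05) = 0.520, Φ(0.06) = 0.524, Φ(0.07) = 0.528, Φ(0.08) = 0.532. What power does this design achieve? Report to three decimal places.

Power ≈ 0.520

z_β = δ·√(n/(σ₁²+σ₂²)) − z_{α/2}
    = 0.9 · √(162/45.73) − 1.645
    = 0.9 · 1.88216 − 1.645
    = 1.6939 − 1.645 = 0.0489 → 0.05
Power = Φ(0.05) = 0.520.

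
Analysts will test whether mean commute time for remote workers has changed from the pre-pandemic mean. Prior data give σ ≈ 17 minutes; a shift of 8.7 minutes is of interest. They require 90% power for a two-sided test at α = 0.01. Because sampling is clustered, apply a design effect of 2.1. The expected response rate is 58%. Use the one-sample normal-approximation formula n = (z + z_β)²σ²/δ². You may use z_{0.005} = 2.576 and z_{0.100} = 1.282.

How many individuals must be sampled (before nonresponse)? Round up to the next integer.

n = 206

n = (z_{α/2} + z_β)² · σ² / δ²
  = (2.576 + 1.282)² · 17² / 8.7²
  = 14.8842 · 289 / 75.69
  = 56.83
Design effect: 2.1 × 56.83 = 119.34.
Adjust for 58% response: 119.34 / 0.58 = 205.77.
Round up → n = 206.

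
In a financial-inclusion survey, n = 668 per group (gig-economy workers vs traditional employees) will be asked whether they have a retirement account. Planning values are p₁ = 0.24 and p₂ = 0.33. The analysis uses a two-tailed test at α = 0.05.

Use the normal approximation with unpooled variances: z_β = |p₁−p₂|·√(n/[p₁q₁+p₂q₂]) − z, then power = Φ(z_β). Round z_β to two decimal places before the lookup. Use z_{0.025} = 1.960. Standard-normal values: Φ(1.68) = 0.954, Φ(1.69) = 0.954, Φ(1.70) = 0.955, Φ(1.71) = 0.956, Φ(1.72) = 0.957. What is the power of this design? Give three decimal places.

Power ≈ 0.955

z_β = |p₁−p₂|·√(n/[p₁q₁+p₂q₂]) − z_{α/2}
    = 0.09 · √(668/0.4035) − 1.960
    = 0.09 · 40.6880 − 1.960
    = 3.6619 − 1.960 = 1.7019 → 1.70
Power = Φ(1.70) = 0.955.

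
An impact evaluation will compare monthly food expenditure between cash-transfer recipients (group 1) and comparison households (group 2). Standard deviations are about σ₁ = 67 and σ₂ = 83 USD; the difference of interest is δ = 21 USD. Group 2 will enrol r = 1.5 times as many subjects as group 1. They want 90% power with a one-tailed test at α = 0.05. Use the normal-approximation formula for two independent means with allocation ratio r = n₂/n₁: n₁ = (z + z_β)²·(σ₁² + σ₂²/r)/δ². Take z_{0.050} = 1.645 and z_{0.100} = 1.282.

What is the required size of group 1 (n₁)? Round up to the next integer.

n₁ = 177

n₁ = (z_α + z_β)² · (σ₁² + σ₂²/r) / δ²
   = (1.645 + 1.282)² · (67² + 83²/1.5) / 21²
   = 8.5673 · (4489 + 4592.7) / 441
   = 8.5673 · 9081.7 / 441
   = 176.43
Round up → n₁ = 177; n₂ = r·n₁ = 1.5 × 177 = 266.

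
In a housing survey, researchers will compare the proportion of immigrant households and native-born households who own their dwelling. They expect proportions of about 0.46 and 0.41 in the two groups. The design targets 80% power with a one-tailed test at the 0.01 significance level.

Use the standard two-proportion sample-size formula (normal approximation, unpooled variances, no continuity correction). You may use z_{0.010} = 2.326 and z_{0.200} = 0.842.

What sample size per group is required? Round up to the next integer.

n = 1969 per group

n = (z_α + z_β)² · [p₁(1−p₁) + p₂(1−p₂)] / (p₁ − p₂)²
  = (2.326 + 0.842)² · (0.46·0.54 + 0.41·0.59) / (0.05)²
  = (3.168)² · (0.2484 + 0.2419) / 0.0025
  = 10.0362 · 0.4903 / 0.0025
  = 1968.30
Round up → n = 1969 per group.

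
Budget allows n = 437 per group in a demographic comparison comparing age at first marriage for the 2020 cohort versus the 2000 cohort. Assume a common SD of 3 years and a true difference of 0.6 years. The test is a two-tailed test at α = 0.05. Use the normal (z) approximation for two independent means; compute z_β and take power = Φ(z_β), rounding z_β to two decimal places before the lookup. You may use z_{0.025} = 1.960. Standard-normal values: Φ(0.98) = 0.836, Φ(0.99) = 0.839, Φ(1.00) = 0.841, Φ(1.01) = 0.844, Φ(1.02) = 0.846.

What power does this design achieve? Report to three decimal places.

Power ≈ 0.841

z_β = δ·√(n/(σ₁²+σ₂²)) − z_{α/2}
    = 0.6 · √(437/18) − 1.960
    = 0.6 · 4.92725 − 1.960
    = 2.9563 − 1.960 = 0.9963 → 1.00
Power = Φ(1.00) = 0.841.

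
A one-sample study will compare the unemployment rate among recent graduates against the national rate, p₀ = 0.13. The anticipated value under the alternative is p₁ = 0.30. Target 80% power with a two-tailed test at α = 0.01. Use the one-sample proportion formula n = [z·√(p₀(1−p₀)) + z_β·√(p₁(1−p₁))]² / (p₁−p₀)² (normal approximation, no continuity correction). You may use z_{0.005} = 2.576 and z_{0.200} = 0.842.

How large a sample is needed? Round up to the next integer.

n = [z_{α/2}·√(p₀q₀) + z_β·√(p₁q₁)]² / (p₁ − p₀)²
  = [2.576·√(0.13·0.87) + 0.842·√(0.30·0.70)]² / (0.17)²
  = [2.576·0.3363 + 0.842·0.4583]² / 0.0289
  = [1.2522]² / 0.0289
  = 54.25
Round up → n = 55.

n = 55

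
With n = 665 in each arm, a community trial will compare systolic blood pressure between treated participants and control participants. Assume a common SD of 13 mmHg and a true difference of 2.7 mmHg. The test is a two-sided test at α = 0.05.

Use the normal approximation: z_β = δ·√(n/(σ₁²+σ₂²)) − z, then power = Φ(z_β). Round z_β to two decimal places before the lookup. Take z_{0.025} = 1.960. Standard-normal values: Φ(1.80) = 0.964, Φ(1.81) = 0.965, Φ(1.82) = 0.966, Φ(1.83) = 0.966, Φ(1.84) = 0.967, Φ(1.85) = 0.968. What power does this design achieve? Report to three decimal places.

Power ≈ 0.966

z_β = δ·√(n/(σ₁²+σ₂²)) − z_{α/2}
    = 2.7 · √(665/338) − 1.960
    = 2.7 · 1.40266 − 1.960
    = 3.7872 − 1.960 = 1.8272 → 1.83
Power = Φ(1.83) = 0.966.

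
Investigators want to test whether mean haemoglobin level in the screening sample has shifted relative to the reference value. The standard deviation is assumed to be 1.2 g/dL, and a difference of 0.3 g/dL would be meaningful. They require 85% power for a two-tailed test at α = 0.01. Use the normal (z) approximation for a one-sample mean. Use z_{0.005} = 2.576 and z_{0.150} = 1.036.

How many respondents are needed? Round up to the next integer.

n = (z_{α/2} + z_β)² · σ² / δ²
  = (2.576 + 1.036)² · 1.2² / 0.3²
  = 13.0465 · 1.44 / 0.09
  = 208.74
Round up → n = 209.

n = 209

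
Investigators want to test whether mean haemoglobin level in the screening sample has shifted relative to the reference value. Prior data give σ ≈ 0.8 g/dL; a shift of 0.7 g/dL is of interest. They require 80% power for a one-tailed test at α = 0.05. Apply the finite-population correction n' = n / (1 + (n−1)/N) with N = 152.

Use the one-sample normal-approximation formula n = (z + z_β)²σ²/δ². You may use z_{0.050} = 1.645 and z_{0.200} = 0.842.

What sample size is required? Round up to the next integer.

n = 8

n = (z_α + z_β)² · σ² / δ²
  = (1.645 + 0.842)² · 0.8² / 0.7²
  = 6.1852 · 0.64 / 0.49
  = 8.08
Finite-population correction (N = 152): 8.08 / (1 + (8.08 − 1)/152) = 7.72.
Round up → n = 8.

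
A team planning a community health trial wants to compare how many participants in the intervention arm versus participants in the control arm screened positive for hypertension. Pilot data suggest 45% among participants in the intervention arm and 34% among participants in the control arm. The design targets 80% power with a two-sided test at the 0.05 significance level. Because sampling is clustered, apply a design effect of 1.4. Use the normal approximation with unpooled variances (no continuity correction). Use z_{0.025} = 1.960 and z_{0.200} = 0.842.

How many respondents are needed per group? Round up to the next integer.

n = (z_{α/2} + z_β)² · [p₁(1−p₁) + p₂(1−p₂)] / (p₁ − p₂)²
  = (1.960 + 0.842)² · (0.45·0.55 + 0.34·0.66) / (0.11)²
  = (2.802)² · (0.2475 + 0.2244) / 0.0121
  = 7.8512 · 0.4719 / 0.0121
  = 306.20
Design effect: 1.4 × 306.20 = 428.68.
Round up → n = 429 per group.

n = 429 per group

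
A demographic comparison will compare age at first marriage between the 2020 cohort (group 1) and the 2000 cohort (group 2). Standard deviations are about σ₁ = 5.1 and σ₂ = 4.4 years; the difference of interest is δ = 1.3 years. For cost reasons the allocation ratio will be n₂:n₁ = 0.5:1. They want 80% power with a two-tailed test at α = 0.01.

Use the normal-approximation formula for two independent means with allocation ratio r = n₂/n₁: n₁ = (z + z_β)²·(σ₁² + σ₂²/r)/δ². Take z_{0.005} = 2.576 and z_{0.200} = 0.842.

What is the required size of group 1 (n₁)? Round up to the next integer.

n₁ = (z_{α/2} + z_β)² · (σ₁² + σ₂²/r) / δ²
   = (2.576 + 0.842)² · (5.1² + 4.4²/0.5) / 1.3²
   = 11.6827 · (26.01 + 38.72) / 1.69
   = 11.6827 · 64.73 / 1.69
   = 447.47
Round up → n₁ = 448; n₂ = r·n₁ = 0.5 × 448 = 224.

n₁ = 448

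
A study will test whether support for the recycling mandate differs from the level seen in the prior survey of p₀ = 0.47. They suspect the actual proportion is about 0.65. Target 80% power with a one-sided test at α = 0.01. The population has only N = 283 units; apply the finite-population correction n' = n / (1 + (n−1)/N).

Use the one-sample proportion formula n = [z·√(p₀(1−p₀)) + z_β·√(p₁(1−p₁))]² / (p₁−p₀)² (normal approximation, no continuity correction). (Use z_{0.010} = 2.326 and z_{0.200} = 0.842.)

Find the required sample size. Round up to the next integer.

n = 60

n = [z_α·√(p₀q₀) + z_β·√(p₁q₁)]² / (p₁ − p₀)²
  = [2.326·√(0.47·0.53) + 0.842·√(0.65·0.35)]² / (0.18)²
  = [2.326·0.4991 + 0.842·0.4770]² / 0.0324
  = [1.5625]² / 0.0324
  = 75.35
Finite-population correction (N = 283): 75.35 / (1 + (75.35 − 1)/283) = 59.67.
Round up → n = 60.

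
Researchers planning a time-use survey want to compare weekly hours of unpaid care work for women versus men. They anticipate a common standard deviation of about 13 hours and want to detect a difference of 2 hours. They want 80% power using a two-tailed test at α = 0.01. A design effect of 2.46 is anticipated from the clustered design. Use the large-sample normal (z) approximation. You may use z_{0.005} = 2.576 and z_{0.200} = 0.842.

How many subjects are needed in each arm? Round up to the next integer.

n = (z_{α/2} + z_β)² · (σ₁² + σ₂²) / δ²
  = (2.576 + 0.842)² · (2·13² = 338) / 2²
  = 11.6827 · 338 / 4
  = 987.19
Design effect: 2.46 × 987.19 = 2428.49.
Round up → n = 2429 per group.

n = 2429 per group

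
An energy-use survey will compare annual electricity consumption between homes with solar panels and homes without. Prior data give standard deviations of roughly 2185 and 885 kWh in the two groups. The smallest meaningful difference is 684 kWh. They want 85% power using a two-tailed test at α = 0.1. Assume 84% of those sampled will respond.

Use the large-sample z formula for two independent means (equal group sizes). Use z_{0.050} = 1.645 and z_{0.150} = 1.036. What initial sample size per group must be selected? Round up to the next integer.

n = 102 per group

n = (z_{α/2} + z_β)² · (σ₁² + σ₂²) / δ²
  = (1.645 + 1.036)² · (2185² + 885² = 5557450) / 684²
  = 7.1878 · 5557450 / 467856
  = 85.38
Adjust for 84% response: 85.38 / 0.84 = 101.64.
Round up → n = 102 per group.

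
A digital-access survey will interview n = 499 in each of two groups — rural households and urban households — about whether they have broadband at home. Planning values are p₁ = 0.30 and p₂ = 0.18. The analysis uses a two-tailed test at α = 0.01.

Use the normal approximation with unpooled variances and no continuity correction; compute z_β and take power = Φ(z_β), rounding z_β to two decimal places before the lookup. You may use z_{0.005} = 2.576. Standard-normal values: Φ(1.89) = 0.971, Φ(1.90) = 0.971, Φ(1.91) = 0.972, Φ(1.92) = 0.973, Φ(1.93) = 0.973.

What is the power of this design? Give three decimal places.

Power ≈ 0.972

z_β = |p₁−p₂|·√(n/[p₁q₁+p₂q₂]) − z_{α/2}
    = 0.12 · √(499/0.3576) − 2.576
    = 0.12 · 37.3552 − 2.576
    = 4.4826 − 2.576 = 1.9066 → 1.91
Power = Φ(1.91) = 0.972.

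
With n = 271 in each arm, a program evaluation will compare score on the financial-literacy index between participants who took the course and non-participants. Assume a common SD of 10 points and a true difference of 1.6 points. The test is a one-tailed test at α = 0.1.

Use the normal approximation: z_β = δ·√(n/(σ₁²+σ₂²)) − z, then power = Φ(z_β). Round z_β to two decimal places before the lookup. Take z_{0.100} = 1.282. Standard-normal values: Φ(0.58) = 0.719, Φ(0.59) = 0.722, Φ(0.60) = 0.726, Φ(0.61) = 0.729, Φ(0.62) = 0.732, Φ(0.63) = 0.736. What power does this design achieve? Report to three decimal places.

Power ≈ 0.719

z_β = δ·√(n/(σ₁²+σ₂²)) − z_α
    = 1.6 · √(271/200) − 1.282
    = 1.6 · 1.16404 − 1.282
    = 1.8625 − 1.282 = 0.5805 → 0.58
Power = Φ(0.58) = 0.719.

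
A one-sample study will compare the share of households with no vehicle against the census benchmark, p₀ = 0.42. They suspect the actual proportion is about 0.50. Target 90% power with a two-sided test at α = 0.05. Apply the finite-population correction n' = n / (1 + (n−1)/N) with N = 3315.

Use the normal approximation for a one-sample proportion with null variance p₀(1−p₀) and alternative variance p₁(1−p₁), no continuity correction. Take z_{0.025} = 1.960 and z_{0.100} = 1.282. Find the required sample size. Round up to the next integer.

n = [z_{α/2}·√(p₀q₀) + z_β·√(p₁q₁)]² / (p₁ − p₀)²
  = [1.960·√(0.42·0.58) + 1.282·√(0.50·0.50)]² / (0.08)²
  = [1.960·0.4936 + 1.282·0.5000]² / 0.0064
  = [1.6084]² / 0.0064
  = 404.20
Finite-population correction (N = 3315): 404.20 / (1 + (404.20 − 1)/3315) = 360.37.
Round up → n = 361.

n = 361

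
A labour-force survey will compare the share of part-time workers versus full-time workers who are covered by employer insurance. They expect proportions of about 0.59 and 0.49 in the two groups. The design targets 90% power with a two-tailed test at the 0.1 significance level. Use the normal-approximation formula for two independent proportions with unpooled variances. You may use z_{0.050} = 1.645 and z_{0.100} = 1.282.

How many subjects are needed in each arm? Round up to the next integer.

n = 422 per group

n = (z_{α/2} + z_β)² · [p₁(1−p₁) + p₂(1−p₂)] / (p₁ − p₂)²
  = (1.645 + 1.282)² · (0.59·0.41 + 0.49·0.51) / (0.10)²
  = (2.927)² · (0.2419 + 0.2499) / 0.0100
  = 8.5673 · 0.4918 / 0.0100
  = 421.34
Round up → n = 422 per group.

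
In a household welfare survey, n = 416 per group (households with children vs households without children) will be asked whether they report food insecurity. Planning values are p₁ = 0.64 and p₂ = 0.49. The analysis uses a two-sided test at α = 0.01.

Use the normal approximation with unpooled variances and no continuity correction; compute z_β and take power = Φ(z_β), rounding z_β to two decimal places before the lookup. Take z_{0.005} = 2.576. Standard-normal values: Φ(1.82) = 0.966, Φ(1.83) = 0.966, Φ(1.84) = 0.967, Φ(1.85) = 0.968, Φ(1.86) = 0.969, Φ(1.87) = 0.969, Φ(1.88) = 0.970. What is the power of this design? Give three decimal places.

Power ≈ 0.967

z_β = |p₁−p₂|·√(n/[p₁q₁+p₂q₂]) − z_{α/2}
    = 0.15 · √(416/0.4803) − 2.576
    = 0.15 · 29.4300 − 2.576
    = 4.4145 − 2.576 = 1.8385 → 1.84
Power = Φ(1.84) = 0.967.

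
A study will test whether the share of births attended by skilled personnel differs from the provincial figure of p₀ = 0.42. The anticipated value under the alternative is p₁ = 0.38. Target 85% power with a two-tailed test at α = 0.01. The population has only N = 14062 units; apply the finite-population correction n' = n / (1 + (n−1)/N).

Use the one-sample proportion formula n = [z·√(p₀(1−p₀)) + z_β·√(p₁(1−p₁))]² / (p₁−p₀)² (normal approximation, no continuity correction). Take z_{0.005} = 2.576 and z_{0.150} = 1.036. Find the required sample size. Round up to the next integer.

n = 1727

n = [z_{α/2}·√(p₀q₀) + z_β·√(p₁q₁)]² / (p₁ − p₀)²
  = [2.576·√(0.42·0.58) + 1.036·√(0.38·0.62)]² / (-0.04)²
  = [2.576·0.4936 + 1.036·0.4854]² / 0.0016
  = [1.7743]² / 0.0016
  = 1967.51
Finite-population correction (N = 14062): 1967.51 / (1 + (1967.51 − 1)/14062) = 1726.12.
Round up → n = 1727.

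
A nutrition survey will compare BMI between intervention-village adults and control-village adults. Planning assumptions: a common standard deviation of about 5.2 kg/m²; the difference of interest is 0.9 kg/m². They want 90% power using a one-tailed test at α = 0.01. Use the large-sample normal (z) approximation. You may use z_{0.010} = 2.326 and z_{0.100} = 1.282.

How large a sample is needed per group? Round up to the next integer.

n = (z_α + z_β)² · (σ₁² + σ₂²) / δ²
  = (2.326 + 1.282)² · (2·5.2² = 54.08) / 0.9²
  = 13.0177 · 54.08 / 0.81
  = 869.13
Round up → n = 870 per group.

n = 870 per group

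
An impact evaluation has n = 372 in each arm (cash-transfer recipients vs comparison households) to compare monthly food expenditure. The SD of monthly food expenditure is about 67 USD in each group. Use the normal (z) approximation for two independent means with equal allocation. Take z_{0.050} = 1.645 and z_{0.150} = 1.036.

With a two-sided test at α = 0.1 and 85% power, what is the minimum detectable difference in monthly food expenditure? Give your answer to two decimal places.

δ = (z_{α/2} + z_β) · √((σ₁²+σ₂²)/n)
  = (1.645 + 1.036) · √(8978/372)
  = 2.681 · √24.1344
  = 2.681 · 4.9127
  = 13.1709

Minimum detectable difference ≈ 13.17 USD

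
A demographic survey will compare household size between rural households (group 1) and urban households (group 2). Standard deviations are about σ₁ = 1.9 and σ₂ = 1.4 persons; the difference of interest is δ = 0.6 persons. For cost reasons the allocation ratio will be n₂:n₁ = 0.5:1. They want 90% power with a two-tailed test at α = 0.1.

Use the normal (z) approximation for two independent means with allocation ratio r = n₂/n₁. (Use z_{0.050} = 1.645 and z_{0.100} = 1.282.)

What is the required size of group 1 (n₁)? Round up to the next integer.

n₁ = (z_{α/2} + z_β)² · (σ₁² + σ₂²/r) / δ²
   = (1.645 + 1.282)² · (1.9² + 1.4²/0.5) / 0.6²
   = 8.5673 · (3.61 + 3.92) / 0.36
   = 8.5673 · 7.53 / 0.36
   = 179.20
Round up → n₁ = 180; n₂ = r·n₁ = 0.5 × 180 = 90.

n₁ = 180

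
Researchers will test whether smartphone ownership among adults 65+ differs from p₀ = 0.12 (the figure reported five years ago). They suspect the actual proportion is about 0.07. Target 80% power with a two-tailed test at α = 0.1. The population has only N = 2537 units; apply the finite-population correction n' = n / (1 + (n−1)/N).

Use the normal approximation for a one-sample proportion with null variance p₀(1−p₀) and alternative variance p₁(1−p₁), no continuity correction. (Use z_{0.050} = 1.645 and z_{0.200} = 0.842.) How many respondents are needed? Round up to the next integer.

n = 207

n = [z_{α/2}·√(p₀q₀) + z_β·√(p₁q₁)]² / (p₁ − p₀)²
  = [1.645·√(0.12·0.88) + 0.842·√(0.07·0.93)]² / (-0.05)²
  = [1.645·0.3250 + 0.842·0.2551]² / 0.0025
  = [0.7494]² / 0.0025
  = 224.64
Finite-population correction (N = 2537): 224.64 / (1 + (224.64 − 1)/2537) = 206.44.
Round up → n = 207.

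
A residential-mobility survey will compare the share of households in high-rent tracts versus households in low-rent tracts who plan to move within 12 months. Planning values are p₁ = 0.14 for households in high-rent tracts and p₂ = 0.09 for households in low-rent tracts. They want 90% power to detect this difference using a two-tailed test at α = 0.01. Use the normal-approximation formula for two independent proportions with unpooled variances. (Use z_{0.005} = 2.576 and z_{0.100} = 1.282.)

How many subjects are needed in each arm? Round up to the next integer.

n = 1205 per group

n = (z_{α/2} + z_β)² · [p₁(1−p₁) + p₂(1−p₂)] / (p₁ − p₂)²
  = (2.576 + 1.282)² · (0.14·0.86 + 0.09·0.91) / (0.05)²
  = (3.858)² · (0.1204 + 0.0819) / 0.0025
  = 14.8842 · 0.2023 / 0.0025
  = 1204.43
Round up → n = 1205 per group.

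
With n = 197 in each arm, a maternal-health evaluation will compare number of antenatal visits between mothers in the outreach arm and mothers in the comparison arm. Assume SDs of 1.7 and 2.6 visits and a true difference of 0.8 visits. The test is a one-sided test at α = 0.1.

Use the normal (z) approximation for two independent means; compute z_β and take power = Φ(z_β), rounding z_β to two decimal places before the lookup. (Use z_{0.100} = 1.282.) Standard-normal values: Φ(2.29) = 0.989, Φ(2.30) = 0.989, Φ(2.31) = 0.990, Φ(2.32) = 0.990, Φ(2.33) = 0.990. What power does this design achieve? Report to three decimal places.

Power ≈ 0.990

z_β = δ·√(n/(σ₁²+σ₂²)) − z_α
    = 0.8 · √(197/9.65) − 1.282
    = 0.8 · 4.51824 − 1.282
    = 3.6146 − 1.282 = 2.3326 → 2.33
Power = Φ(2.33) = 0.990.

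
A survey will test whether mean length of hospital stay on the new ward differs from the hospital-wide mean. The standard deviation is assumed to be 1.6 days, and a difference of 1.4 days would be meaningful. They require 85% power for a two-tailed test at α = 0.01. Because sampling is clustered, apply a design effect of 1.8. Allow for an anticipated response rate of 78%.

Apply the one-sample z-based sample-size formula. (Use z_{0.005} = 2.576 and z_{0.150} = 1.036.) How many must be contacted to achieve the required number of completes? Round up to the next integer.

n = (z_{α/2} + z_β)² · σ² / δ²
  = (2.576 + 1.036)² · 1.6² / 1.4²
  = 13.0465 · 2.56 / 1.96
  = 17.04
Design effect: 1.8 × 17.04 = 30.67.
Adjust for 78% response: 30.67 / 0.78 = 39.32.
Round up → n = 40.

n = 40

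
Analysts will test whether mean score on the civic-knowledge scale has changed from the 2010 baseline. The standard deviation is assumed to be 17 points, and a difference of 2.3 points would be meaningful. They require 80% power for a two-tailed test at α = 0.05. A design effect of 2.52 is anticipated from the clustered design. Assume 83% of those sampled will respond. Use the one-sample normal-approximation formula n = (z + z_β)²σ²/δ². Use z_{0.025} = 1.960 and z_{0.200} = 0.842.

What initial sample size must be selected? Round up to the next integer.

n = 1303

n = (z_{α/2} + z_β)² · σ² / δ²
  = (1.960 + 0.842)² · 17² / 2.3²
  = 7.8512 · 289 / 5.29
  = 428.92
Design effect: 2.52 × 428.92 = 1080.88.
Adjust for 83% response: 1080.88 / 0.83 = 1302.27.
Round up → n = 1303.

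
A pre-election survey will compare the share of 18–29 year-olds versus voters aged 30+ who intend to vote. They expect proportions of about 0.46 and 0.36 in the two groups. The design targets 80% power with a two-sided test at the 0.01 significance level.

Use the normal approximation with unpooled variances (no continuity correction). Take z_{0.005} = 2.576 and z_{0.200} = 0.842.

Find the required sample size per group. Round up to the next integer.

n = (z_{α/2} + z_β)² · [p₁(1−p₁) + p₂(1−p₂)] / (p₁ − p₂)²
  = (2.576 + 0.842)² · (0.46·0.54 + 0.36·0.64) / (0.10)²
  = (3.418)² · (0.2484 + 0.2304) / 0.0100
  = 11.6827 · 0.4788 / 0.0100
  = 559.37
Round up → n = 560 per group.

n = 560 per group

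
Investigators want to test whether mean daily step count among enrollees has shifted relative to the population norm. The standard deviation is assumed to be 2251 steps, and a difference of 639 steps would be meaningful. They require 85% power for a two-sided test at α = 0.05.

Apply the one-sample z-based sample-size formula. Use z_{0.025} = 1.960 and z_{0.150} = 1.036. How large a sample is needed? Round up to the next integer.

n = 112

n = (z_{α/2} + z_β)² · σ² / δ²
  = (1.960 + 1.036)² · 2251² / 639²
  = 8.9760 · 5067001 / 408321
  = 111.39
Round up → n = 112.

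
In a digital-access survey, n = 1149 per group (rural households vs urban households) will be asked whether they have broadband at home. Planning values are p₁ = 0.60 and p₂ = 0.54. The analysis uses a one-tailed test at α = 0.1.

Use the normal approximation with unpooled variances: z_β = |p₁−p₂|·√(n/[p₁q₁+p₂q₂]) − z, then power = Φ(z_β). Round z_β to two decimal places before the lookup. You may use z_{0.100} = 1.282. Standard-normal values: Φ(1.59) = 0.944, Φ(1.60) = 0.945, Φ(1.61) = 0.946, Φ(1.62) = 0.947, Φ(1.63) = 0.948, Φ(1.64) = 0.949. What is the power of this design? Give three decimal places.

Power ≈ 0.948

z_β = |p₁−p₂|·√(n/[p₁q₁+p₂q₂]) − z_α
    = 0.06 · √(1149/0.4884) − 1.282
    = 0.06 · 48.5034 − 1.282
    = 2.9102 − 1.282 = 1.6282 → 1.63
Power = Φ(1.63) = 0.948.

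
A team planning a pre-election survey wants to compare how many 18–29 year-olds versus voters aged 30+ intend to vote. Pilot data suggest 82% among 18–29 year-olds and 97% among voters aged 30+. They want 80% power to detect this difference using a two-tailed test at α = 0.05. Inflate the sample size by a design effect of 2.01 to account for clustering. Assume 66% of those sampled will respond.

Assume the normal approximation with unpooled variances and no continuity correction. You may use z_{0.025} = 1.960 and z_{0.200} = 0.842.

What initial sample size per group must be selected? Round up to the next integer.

n = 188 per group

n = (z_{α/2} + z_β)² · [p₁(1−p₁) + p₂(1−p₂)] / (p₁ − p₂)²
  = (1.960 + 0.842)² · (0.82·0.18 + 0.97·0.03) / (-0.15)²
  = (2.802)² · (0.1476 + 0.0291) / 0.0225
  = 7.8512 · 0.1767 / 0.0225
  = 61.66
Design effect: 2.01 × 61.66 = 123.93.
Adjust for 66% response: 123.93 / 0.66 = 187.78.
Round up → n = 188 per group.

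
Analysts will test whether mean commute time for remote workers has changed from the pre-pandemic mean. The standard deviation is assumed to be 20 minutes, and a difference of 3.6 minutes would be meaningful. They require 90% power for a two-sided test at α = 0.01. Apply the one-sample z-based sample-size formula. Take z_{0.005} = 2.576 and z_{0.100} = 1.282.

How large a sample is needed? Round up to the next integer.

n = 460

n = (z_{α/2} + z_β)² · σ² / δ²
  = (2.576 + 1.282)² · 20² / 3.6²
  = 14.8842 · 400 / 12.96
  = 459.39
Round up → n = 460.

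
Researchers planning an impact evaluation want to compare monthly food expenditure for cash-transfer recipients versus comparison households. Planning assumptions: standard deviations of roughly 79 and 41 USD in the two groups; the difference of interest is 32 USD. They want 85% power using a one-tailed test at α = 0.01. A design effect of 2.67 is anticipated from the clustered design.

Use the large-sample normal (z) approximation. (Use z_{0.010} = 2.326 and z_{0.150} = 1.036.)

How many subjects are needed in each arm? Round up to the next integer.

n = 234 per group

n = (z_α + z_β)² · (σ₁² + σ₂²) / δ²
  = (2.326 + 1.036)² · (79² + 41² = 7922) / 32²
  = 11.3030 · 7922 / 1024
  = 87.44
Design effect: 2.67 × 87.44 = 233.48.
Round up → n = 234 per group.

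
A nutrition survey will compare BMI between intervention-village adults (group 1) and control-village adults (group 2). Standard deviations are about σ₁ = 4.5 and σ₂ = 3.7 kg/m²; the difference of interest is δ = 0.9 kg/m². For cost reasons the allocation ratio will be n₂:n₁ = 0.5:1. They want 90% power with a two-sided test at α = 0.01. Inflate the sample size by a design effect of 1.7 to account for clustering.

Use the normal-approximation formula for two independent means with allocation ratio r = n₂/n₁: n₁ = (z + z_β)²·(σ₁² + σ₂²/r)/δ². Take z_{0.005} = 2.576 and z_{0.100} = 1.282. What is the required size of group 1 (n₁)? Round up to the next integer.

n₁ = 1488

n₁ = (z_{α/2} + z_β)² · (σ₁² + σ₂²/r) / δ²
   = (2.576 + 1.282)² · (4.5² + 3.7²/0.5) / 0.9²
   = 14.8842 · (20.25 + 27.38) / 0.81
   = 14.8842 · 47.63 / 0.81
   = 875.23
Design effect: 1.7 × 875.23 = 1487.88.
Round up → n₁ = 1488; n₂ = r·n₁ = 0.5 × 1488 = 744.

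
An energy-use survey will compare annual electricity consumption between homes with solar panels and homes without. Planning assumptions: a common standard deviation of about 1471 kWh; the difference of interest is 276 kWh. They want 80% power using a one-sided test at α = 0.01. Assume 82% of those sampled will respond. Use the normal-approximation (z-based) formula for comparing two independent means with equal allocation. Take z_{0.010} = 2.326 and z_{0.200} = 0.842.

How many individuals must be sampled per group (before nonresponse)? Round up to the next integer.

n = (z_α + z_β)² · (σ₁² + σ₂²) / δ²
  = (2.326 + 0.842)² · (2·1471² = 4327682) / 276²
  = 10.0362 · 4327682 / 76176
  = 570.17
Adjust for 82% response: 570.17 / 0.82 = 695.33.
Round up → n = 696 per group.

n = 696 per group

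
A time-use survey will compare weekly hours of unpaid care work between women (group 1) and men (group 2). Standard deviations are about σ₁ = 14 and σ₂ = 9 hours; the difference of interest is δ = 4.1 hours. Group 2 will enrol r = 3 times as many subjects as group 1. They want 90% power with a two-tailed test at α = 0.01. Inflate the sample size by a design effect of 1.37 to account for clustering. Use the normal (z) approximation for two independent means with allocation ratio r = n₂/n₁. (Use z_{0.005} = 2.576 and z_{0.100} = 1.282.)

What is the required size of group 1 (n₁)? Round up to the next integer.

n₁ = (z_{α/2} + z_β)² · (σ₁² + σ₂²/r) / δ²
   = (2.576 + 1.282)² · (14² + 9²/3) / 4.1²
   = 14.8842 · (196 + 27) / 16.81
   = 14.8842 · 223 / 16.81
   = 197.45
Design effect: 1.37 × 197.45 = 270.51.
Round up → n₁ = 271; n₂ = r·n₁ = 3 × 271 = 813.

n₁ = 271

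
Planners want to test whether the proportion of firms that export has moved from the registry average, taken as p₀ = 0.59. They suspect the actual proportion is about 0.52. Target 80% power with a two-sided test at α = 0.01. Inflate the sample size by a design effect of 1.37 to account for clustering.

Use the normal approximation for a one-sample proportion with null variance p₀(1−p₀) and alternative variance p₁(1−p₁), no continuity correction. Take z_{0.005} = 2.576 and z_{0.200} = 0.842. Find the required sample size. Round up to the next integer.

n = 797

n = [z_{α/2}·√(p₀q₀) + z_β·√(p₁q₁)]² / (p₁ − p₀)²
  = [2.576·√(0.59·0.41) + 0.842·√(0.52·0.48)]² / (-0.07)²
  = [2.576·0.4918 + 0.842·0.4996]² / 0.0049
  = [1.6876]² / 0.0049
  = 581.24
Design effect: 1.37 × 581.24 = 796.30.
Round up → n = 797.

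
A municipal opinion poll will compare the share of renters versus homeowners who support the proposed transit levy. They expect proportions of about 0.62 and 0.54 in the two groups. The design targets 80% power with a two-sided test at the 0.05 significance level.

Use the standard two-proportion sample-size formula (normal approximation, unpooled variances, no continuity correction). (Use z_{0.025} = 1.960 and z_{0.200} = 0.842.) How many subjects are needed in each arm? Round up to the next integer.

n = (z_{α/2} + z_β)² · [p₁(1−p₁) + p₂(1−p₂)] / (p₁ − p₂)²
  = (1.960 + 0.842)² · (0.62·0.38 + 0.54·0.46) / (0.08)²
  = (2.802)² · (0.2356 + 0.2484) / 0.0064
  = 7.8512 · 0.4840 / 0.0064
  = 593.75
Round up → n = 594 per group.

n = 594 per group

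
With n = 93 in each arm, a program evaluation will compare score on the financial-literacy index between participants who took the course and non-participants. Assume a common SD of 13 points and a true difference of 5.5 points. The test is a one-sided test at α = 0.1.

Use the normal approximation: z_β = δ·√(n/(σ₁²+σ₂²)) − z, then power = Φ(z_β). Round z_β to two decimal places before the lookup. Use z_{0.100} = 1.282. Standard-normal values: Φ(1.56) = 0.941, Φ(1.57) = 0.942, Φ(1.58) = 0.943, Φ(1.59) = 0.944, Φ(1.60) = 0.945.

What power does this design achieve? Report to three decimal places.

z_β = δ·√(n/(σ₁²+σ₂²)) − z_α
    = 5.5 · √(93/338) − 1.282
    = 5.5 · 0.52455 − 1.282
    = 2.8850 − 1.282 = 1.6030 → 1.60
Power = Φ(1.60) = 0.945.

Power ≈ 0.945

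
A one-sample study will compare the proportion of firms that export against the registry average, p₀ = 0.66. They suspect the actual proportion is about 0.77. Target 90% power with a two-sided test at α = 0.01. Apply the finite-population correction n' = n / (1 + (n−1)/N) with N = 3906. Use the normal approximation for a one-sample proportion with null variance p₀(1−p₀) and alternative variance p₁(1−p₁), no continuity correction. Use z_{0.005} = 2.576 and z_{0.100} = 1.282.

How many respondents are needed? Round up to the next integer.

n = [z_{α/2}·√(p₀q₀) + z_β·√(p₁q₁)]² / (p₁ − p₀)²
  = [2.576·√(0.66·0.34) + 1.282·√(0.77·0.23)]² / (0.11)²
  = [2.576·0.4737 + 1.282·0.4208]² / 0.0121
  = [1.7598]² / 0.0121
  = 255.94
Finite-population correction (N = 3906): 255.94 / (1 + (255.94 − 1)/3906) = 240.26.
Round up → n = 241.

n = 241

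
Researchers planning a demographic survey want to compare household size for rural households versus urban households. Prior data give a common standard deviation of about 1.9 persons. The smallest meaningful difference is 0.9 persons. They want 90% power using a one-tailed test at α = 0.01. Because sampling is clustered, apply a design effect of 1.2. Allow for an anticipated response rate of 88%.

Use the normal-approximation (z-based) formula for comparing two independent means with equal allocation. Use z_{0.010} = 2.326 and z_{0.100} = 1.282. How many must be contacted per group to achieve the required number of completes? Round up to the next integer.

n = (z_α + z_β)² · (σ₁² + σ₂²) / δ²
  = (2.326 + 1.282)² · (2·1.9² = 7.22) / 0.9²
  = 13.0177 · 7.22 / 0.81
  = 116.03
Design effect: 1.2 × 116.03 = 139.24.
Adjust for 88% response: 139.24 / 0.88 = 158.23.
Round up → n = 159 per group.

n = 159 per group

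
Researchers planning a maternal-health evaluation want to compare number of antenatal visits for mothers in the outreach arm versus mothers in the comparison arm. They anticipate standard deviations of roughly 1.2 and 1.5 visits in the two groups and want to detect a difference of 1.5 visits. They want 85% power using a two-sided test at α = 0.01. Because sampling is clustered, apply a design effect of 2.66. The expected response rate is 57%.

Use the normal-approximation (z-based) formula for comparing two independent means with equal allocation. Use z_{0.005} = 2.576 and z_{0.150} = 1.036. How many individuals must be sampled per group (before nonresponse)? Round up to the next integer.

n = 100 per group

n = (z_{α/2} + z_β)² · (σ₁² + σ₂²) / δ²
  = (2.576 + 1.036)² · (1.2² + 1.5² = 3.69) / 1.5²
  = 13.0465 · 3.69 / 2.25
  = 21.40
Design effect: 2.66 × 21.40 = 56.91.
Adjust for 57% response: 56.91 / 0.57 = 99.85.
Round up → n = 100 per group.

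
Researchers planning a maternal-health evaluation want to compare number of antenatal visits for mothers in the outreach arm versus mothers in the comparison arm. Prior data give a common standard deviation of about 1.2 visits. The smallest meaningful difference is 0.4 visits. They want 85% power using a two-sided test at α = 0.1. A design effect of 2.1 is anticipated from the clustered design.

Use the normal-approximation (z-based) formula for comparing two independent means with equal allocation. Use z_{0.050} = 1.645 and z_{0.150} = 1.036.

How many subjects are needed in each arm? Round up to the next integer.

n = 272 per group

n = (z_{α/2} + z_β)² · (σ₁² + σ₂²) / δ²
  = (1.645 + 1.036)² · (2·1.2² = 2.88) / 0.4²
  = 7.1878 · 2.88 / 0.16
  = 129.38
Design effect: 2.1 × 129.38 = 271.70.
Round up → n = 272 per group.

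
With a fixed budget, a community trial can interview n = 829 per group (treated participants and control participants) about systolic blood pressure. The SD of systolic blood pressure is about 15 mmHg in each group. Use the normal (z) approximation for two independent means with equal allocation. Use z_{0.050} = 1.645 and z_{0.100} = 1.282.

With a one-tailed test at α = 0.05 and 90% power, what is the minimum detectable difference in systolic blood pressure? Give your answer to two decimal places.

δ = (z_α + z_β) · √((σ₁²+σ₂²)/n)
  = (1.645 + 1.282) · √(450/829)
  = 2.927 · √0.54282
  = 2.927 · 0.7368
  = 2.1565

Minimum detectable difference ≈ 2.16 mmHg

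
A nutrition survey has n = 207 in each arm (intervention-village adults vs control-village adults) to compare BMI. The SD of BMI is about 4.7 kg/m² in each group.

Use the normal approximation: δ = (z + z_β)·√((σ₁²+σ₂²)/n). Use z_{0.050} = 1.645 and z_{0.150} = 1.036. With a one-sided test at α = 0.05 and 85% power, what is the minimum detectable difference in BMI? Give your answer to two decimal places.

δ = (z_α + z_β) · √((σ₁²+σ₂²)/n)
  = (1.645 + 1.036) · √(44.18/207)
  = 2.681 · √0.21343
  = 2.681 · 0.4620
  = 1.2386

Minimum detectable difference ≈ 1.24 kg/m²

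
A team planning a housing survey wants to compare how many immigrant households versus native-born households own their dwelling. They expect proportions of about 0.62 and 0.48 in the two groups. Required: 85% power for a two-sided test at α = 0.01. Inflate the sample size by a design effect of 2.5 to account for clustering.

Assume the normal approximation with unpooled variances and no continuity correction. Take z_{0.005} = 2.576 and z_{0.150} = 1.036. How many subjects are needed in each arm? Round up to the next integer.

n = 808 per group

n = (z_{α/2} + z_β)² · [p₁(1−p₁) + p₂(1−p₂)] / (p₁ − p₂)²
  = (2.576 + 1.036)² · (0.62·0.38 + 0.48·0.52) / (0.14)²
  = (3.612)² · (0.2356 + 0.2496) / 0.0196
  = 13.0465 · 0.4852 / 0.0196
  = 322.97
Design effect: 2.5 × 322.97 = 807.42.
Round up → n = 808 per group.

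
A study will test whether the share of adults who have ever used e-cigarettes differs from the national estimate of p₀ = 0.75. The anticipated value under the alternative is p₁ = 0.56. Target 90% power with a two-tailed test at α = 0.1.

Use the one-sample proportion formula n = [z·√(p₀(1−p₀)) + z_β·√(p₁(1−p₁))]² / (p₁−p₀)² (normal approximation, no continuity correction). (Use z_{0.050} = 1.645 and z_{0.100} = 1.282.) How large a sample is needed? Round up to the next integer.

n = 51

n = [z_{α/2}·√(p₀q₀) + z_β·√(p₁q₁)]² / (p₁ − p₀)²
  = [1.645·√(0.75·0.25) + 1.282·√(0.56·0.44)]² / (-0.19)²
  = [1.645·0.4330 + 1.282·0.4964]² / 0.0361
  = [1.3487]² / 0.0361
  = 50.39
Round up → n = 51.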